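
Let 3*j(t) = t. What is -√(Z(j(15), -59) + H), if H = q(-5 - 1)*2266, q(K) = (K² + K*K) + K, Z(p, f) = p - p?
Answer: -22*√309 ≈ -386.72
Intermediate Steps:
j(t) = t/3
Z(p, f) = 0
q(K) = K + 2*K² (q(K) = (K² + K²) + K = 2*K² + K = K + 2*K²)
H = 149556 (H = ((-5 - 1)*(1 + 2*(-5 - 1)))*2266 = -6*(1 + 2*(-6))*2266 = -6*(1 - 12)*2266 = -6*(-11)*2266 = 66*2266 = 149556)
-√(Z(j(15), -59) + H) = -√(0 + 149556) = -√149556 = -22*√309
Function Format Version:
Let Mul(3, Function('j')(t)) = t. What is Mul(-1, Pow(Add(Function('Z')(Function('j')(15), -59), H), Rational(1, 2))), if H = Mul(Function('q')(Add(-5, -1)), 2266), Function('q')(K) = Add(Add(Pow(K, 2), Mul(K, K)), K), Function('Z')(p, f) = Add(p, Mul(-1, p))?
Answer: Mul(-22, Pow(309, Rational(1, 2))) ≈ -386.72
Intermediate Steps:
Function('j')(t) = Mul(Rational(1, 3), t)
Function('Z')(p, f) = 0
Function('q')(K) = Add(K, Mul(2, Pow(K, 2))) (Function('q')(K) = Add(Add(Pow(K, 2), Pow(K, 2)), K) = Add(Mul(2, Pow(K, 2)), K) = Add(K, Mul(2, Pow(K, 2))))
H = 149556 (H = Mul(Mul(Add(-5, -1), Add(1, Mul(2, Add(-5, -1)))), 2266) = Mul(Mul(-6, Add(1, Mul(2, -6))), 2266) = Mul(Mul(-6, Add(1, -12)), 2266) = Mul(Mul(-6, -11), 2266) = Mul(66, 2266) = 149556)
Mul(-1, Pow(Add(Function('Z')(Function('j')(15), -59), H), Rational(1, 2))) = Mul(-1, Pow(Add(0, 149556), Rational(1, 2))) = Mul(-1, Pow(149556, Rational(1, 2))) = Mul(-1, Mul(22, Pow(309, Rational(1, 2)))) = Mul(-22, Pow(309, Rational(1, 2)))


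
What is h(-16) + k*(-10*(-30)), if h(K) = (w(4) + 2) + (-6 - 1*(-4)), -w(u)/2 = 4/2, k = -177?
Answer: -53104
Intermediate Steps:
w(u) = -4 (w(u) = -8/2 = -2*2 = -4)
h(K) = -4 (h(K) = (-4 + 2) + (-6 - 1*(-4)) = -2 + (-6 + 4) = -2 - 2 = -4)
h(-16) + k*(-10*(-30)) = -4 - (-1770)*(-30) = -4 - 177*300 = -4 - 53100 = -53104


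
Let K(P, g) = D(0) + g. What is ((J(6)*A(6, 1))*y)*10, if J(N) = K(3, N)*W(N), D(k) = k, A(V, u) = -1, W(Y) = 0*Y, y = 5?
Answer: 0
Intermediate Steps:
W(Y) = 0
K(P, g) = g (K(P, g) = 0 + g = g)
J(N) = 0 (J(N) = N*0 = 0)
((J(6)*A(6, 1))*y)*10 = ((0*(-1))*5)*10 = (0*5)*10 = 0*10 = 0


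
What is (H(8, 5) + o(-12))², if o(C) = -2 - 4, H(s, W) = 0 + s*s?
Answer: 3364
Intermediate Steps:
H(s, W) = s² (H(s, W) = 0 + s² = s²)
o(C) = -6
(H(8, 5) + o(-12))² = (8² - 6)² = (64 - 6)² = 58² = 3364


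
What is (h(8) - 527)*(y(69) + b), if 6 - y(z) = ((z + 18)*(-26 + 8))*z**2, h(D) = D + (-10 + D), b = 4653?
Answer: -3886860585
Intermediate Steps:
h(D) = -10 + 2*D
y(z) = 6 - z**2*(-324 - 18*z) (y(z) = 6 - (z + 18)*(-26 + 8)*z**2 = 6 - (18 + z)*(-18)*z**2 = 6 - (-324 - 18*z)*z**2 = 6 - z**2*(-324 - 18*z))
(h(8) - 527)*(y(69) + b) = ((-10 + 2*8) - 527)*((6 + 18*69**3 + 324*69**2) + 4653) = ((-10 + 16) - 527)*((6 + 18*328509 + 324*4761) + 4653) = (6 - 527)*((6 + 5913162 + 1542564) + 4653) = -521*(7455732 + 4653) = -521*7460385 = -3886860585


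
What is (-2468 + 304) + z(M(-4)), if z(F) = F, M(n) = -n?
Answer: -2160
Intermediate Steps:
(-2468 + 304) + z(M(-4)) = (-2468 + 304) - 1*(-4) = -2164 + 4 = -2160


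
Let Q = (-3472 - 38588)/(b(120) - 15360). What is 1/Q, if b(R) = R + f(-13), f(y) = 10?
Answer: 1523/4206 ≈ 0.36210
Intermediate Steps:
b(R) = 10 + R (b(R) = R + 10 = 10 + R)
Q = 4206/1523 (Q = (-3472 - 38588)/((10 + 120) - 15360) = -42060/(130 - 15360) = -42060/(-15230) = -42060*(-1/15230) = 4206/1523 ≈ 2.7617)
1/Q = 1/(4206/1523) = 1523/4206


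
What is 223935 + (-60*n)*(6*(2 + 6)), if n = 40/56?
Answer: 1553145/7 ≈ 2.2188e+5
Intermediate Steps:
n = 5/7 (n = 40*(1/56) = 5/7 ≈ 0.71429)
223935 + (-60*n)*(6*(2 + 6)) = 223935 + (-60*5/7)*(6*(2 + 6)) = 223935 - 1800*8/7 = 223935 - 300/7*48 = 223935 - 14400/7 = 1553145/7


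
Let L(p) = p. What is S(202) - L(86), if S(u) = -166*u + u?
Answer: -33416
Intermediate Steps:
S(u) = -165*u
S(202) - L(86) = -165*202 - 1*86 = -33330 - 86 = -33416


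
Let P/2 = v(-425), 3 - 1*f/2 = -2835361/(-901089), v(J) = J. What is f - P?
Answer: 765661462/901089 ≈ 849.71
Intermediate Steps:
f = -264188/901089 (f = 6 - (-5670722)/(-901089) = 6 - (-5670722)*(-1)/901089 = 6 - 2*2835361/901089 = 6 - 5670722/901089 = -264188/901089 ≈ -0.29319)
P = -850 (P = 2*(-425) = -850)
f - P = -264188/901089 - 1*(-850) = -264188/901089 + 850 = 765661462/901089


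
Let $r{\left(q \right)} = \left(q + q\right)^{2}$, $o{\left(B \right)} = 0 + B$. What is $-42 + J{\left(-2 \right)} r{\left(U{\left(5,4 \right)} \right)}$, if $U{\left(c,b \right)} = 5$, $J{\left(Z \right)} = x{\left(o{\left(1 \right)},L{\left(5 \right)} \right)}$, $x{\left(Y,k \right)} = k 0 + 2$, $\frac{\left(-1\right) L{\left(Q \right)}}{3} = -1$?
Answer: $158$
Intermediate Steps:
$o{\left(B \right)} = B$
$L{\left(Q \right)} = 3$ ($L{\left(Q \right)} = \left(-3\right) \left(-1\right) = 3$)
$x{\left(Y,k \right)} = 2$ ($x{\left(Y,k \right)} = 0 + 2 = 2$)
$J{\left(Z \right)} = 2$
$r{\left(q \right)} = 4 q^{2}$ ($r{\left(q \right)} = \left(2 q\right)^{2} = 4 q^{2}$)
$-42 + J{\left(-2 \right)} r{\left(U{\left(5,4 \right)} \right)} = -42 + 2 \cdot 4 \cdot 5^{2} = -42 + 2 \cdot 4 \cdot 25 = -42 + 2 \cdot 100 = -42 + 200 = 158$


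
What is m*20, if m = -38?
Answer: -760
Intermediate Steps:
m*20 = -38*20 = -760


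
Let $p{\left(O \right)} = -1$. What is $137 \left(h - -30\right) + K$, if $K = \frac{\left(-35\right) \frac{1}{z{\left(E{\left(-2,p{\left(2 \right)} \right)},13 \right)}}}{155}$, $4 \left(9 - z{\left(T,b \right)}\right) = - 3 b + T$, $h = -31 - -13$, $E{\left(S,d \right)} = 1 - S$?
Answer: $\frac{917345}{558} \approx 1644.0$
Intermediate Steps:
$h = -18$ ($h = -31 + 13 = -18$)
$z{\left(T,b \right)} = 9 - \frac{T}{4} + \frac{3 b}{4}$ ($z{\left(T,b \right)} = 9 - \frac{- 3 b + T}{4} = 9 - \frac{T - 3 b}{4} = 9 - \left(- \frac{3 b}{4} + \frac{T}{4}\right) = 9 - \frac{T}{4} + \frac{3 b}{4}$)
$K = - \frac{7}{558}$ ($K = \frac{\left(-35\right) \frac{1}{9 - \frac{1 - -2}{4} + \frac{3}{4} \cdot 13}}{155} = - \frac{35}{9 - \frac{1 + 2}{4} + \frac{39}{4}} \cdot \frac{1}{155} = - \frac{35}{9 - \frac{3}{4} + \frac{39}{4}} \cdot \frac{1}{155} = - \frac{35}{18} \cdot \frac{1}{155} = \left(-35\right) \frac{1}{18} \cdot \frac{1}{155} = \left(- \frac{35}{18}\right) \frac{1}{155} = - \frac{7}{558} \approx -0.012545$)
$137 \left(h - -30\right) + K = 137 \left(-18 - -30\right) - \frac{7}{558} = 137 \left(-18 + 30\right) - \frac{7}{558} = 137 \cdot 12 - \frac{7}{558} = 1644 - \frac{7}{558} = \frac{917345}{558}$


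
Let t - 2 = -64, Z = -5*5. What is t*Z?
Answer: 1550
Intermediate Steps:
Z = -25
t = -62 (t = 2 - 64 = -62)
t*Z = -62*(-25) = 1550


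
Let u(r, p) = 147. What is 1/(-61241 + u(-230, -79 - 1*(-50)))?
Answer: -1/61094 ≈ -1.6368e-5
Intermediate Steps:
1/(-61241 + u(-230, -79 - 1*(-50))) = 1/(-61241 + 147) = 1/(-61094) = -1/61094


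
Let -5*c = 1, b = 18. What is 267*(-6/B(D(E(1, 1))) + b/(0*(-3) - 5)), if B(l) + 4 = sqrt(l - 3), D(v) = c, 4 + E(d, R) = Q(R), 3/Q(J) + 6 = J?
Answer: -12549/20 + 267*I*sqrt(5)/4 ≈ -627.45 + 149.26*I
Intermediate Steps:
Q(J) = 3/(-6 + J)
E(d, R) = -4 + 3/(-6 + R)
c = -1/5 (c = -1/5*1 = -1/5 ≈ -0.20000)
D(v) = -1/5
B(l) = -4 + sqrt(-3 + l) (B(l) = -4 + sqrt(l - 3) = -4 + sqrt(-3 + l))
267*(-6/B(D(E(1, 1))) + b/(0*(-3) - 5)) = 267*(-6/(-4 + sqrt(-3 - 1/5)) + 18/(0*(-3) - 5)) = 267*(-6/(-4 + sqrt(-16/5)) + 18/(0 - 5)) = 267*(-6/(-4 + 4*I*sqrt(5)/5) + 18/(-5)) = 267*(-6/(-4 + 4*I*sqrt(5)/5) + 18*(-1/5)) = 267*(-6/(-4 + 4*I*sqrt(5)/5) - 18/5) = 267*(-18/5 - 6/(-4 + 4*I*sqrt(5)/5)) = -4806/5 - 1602/(-4 + 4*I*sqrt(5)/5)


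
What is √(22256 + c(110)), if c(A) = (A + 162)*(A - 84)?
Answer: 4*√1833 ≈ 171.25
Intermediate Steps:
c(A) = (-84 + A)*(162 + A) (c(A) = (162 + A)*(-84 + A) = (-84 + A)*(162 + A))
√(22256 + c(110)) = √(22256 + (-13608 + 110² + 78*110)) = √(22256 + (-13608 + 12100 + 8580)) = √(22256 + 7072) = √29328 = 4*√1833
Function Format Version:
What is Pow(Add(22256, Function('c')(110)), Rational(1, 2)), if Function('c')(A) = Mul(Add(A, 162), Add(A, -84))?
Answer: Mul(4, Pow(1833, Rational(1, 2))) ≈ 171.25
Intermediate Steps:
Function('c')(A) = Mul(Add(-84, A), Add(162, A)) (Function('c')(A) = Mul(Add(162, A), Add(-84, A)) = Mul(Add(-84, A), Add(162, A)))
Pow(Add(22256, Function('c')(110)), Rational(1, 2)) = Pow(Add(22256, Add(-13608, Pow(110, 2), Mul(78, 110))), Rational(1, 2)) = Pow(Add(22256, Add(-13608, 12100, 8580)), Rational(1, 2)) = Pow(Add(22256, 7072), Rational(1, 2)) = Pow(29328, Rational(1, 2)) = Mul(4, Pow(1833, Rational(1, 2)))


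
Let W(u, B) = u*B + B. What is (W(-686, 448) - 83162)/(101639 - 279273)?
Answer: 195021/88817 ≈ 2.1958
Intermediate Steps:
W(u, B) = B + B*u (W(u, B) = B*u + B = B + B*u)
(W(-686, 448) - 83162)/(101639 - 279273) = (448*(1 - 686) - 83162)/(101639 - 279273) = (448*(-685) - 83162)/(-177634) = (-306880 - 83162)*(-1/177634) = -390042*(-1/177634) = 195021/88817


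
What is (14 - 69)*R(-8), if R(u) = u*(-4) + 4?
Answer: -1980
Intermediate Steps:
R(u) = 4 - 4*u (R(u) = -4*u + 4 = 4 - 4*u)
(14 - 69)*R(-8) = (14 - 69)*(4 - 4*(-8)) = -55*(4 + 32) = -55*36 = -1980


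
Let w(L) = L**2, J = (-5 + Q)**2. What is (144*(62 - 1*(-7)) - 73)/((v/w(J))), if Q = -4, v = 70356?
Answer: 21570381/23452 ≈ 919.77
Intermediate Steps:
J = 81 (J = (-5 - 4)**2 = (-9)**2 = 81)
(144*(62 - 1*(-7)) - 73)/((v/w(J))) = (144*(62 - 1*(-7)) - 73)/((70356/(81**2))) = (144*(62 + 7) - 73)/((70356/6561)) = (144*69 - 73)/((70356*(1/6561))) = (9936 - 73)/(23452/2187) = 9863*(2187/23452) = 21570381/23452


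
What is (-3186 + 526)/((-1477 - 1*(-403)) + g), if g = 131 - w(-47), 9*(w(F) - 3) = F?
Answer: 23940/8467 ≈ 2.8274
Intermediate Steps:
w(F) = 3 + F/9
g = 1199/9 (g = 131 - (3 + (1/9)*(-47)) = 131 - (3 - 47/9) = 131 - 1*(-20/9) = 131 + 20/9 = 1199/9 ≈ 133.22)
(-3186 + 526)/((-1477 - 1*(-403)) + g) = (-3186 + 526)/((-1477 - 1*(-403)) + 1199/9) = -2660/((-1477 + 403) + 1199/9) = -2660/(-1074 + 1199/9) = -2660/(-8467/9) = -2660*(-9/8467) = 23940/8467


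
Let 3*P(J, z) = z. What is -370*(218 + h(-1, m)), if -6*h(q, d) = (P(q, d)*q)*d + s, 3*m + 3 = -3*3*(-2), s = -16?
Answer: -739445/9 ≈ -82161.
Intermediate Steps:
P(J, z) = z/3
m = 5 (m = -1 + (-3*3*(-2))/3 = -1 + (-9*(-2))/3 = -1 + (⅓)*18 = -1 + 6 = 5)
h(q, d) = 8/3 - q*d²/18 (h(q, d) = -(((d/3)*q)*d - 16)/6 = -((d*q/3)*d - 16)/6 = -(q*d²/3 - 16)/6 = -(-16 + q*d²/3)/6 = 8/3 - q*d²/18)
-370*(218 + h(-1, m)) = -370*(218 + (8/3 - 1/18*(-1)*5²)) = -370*(218 + (8/3 - 1/18*(-1)*25)) = -370*(218 + (8/3 + 25/18)) = -370*(218 + 73/18) = -370*3997/18 = -739445/9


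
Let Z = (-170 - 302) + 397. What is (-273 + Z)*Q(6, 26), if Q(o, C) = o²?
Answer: -12528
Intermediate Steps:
Z = -75 (Z = -472 + 397 = -75)
(-273 + Z)*Q(6, 26) = (-273 - 75)*6² = -348*36 = -12528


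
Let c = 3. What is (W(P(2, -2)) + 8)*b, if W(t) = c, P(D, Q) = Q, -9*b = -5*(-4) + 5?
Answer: -275/9 ≈ -30.556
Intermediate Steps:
b = -25/9 (b = -(-5*(-4) + 5)/9 = -(20 + 5)/9 = -⅑*25 = -25/9 ≈ -2.7778)
W(t) = 3
(W(P(2, -2)) + 8)*b = (3 + 8)*(-25/9) = 11*(-25/9) = -275/9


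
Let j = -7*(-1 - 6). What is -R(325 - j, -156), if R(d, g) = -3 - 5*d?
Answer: 1383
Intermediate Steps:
j = 49 (j = -7*(-7) = 49)
-R(325 - j, -156) = -(-3 - 5*(325 - 1*49)) = -(-3 - 5*(325 - 49)) = -(-3 - 5*276) = -(-3 - 1380) = -1*(-1383) = 1383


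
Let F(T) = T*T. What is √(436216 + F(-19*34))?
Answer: 2*√213383 ≈ 923.87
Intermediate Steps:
F(T) = T²
√(436216 + F(-19*34)) = √(436216 + (-19*34)²) = √(436216 + (-646)²) = √(436216 + 417316) = √853532 = 2*√213383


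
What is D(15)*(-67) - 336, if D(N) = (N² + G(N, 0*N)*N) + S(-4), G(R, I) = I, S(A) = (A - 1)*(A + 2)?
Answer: -16081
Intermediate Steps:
S(A) = (-1 + A)*(2 + A)
D(N) = 10 + N² (D(N) = (N² + (0*N)*N) + (-2 - 4 + (-4)²) = (N² + 0*N) + (-2 - 4 + 16) = (N² + 0) + 10 = N² + 10 = 10 + N²)
D(15)*(-67) - 336 = (10 + 15²)*(-67) - 336 = (10 + 225)*(-67) - 336 = 235*(-67) - 336 = -15745 - 336 = -16081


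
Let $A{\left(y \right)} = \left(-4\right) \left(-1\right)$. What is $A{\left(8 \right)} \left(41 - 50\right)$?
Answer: $-36$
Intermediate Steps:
$A{\left(y \right)} = 4$
$A{\left(8 \right)} \left(41 - 50\right) = 4 \left(41 - 50\right) = 4 \left(-9\right) = -36$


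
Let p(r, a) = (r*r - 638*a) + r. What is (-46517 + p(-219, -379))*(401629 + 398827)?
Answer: 194532420312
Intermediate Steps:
p(r, a) = r + r² - 638*a (p(r, a) = (r² - 638*a) + r = r + r² - 638*a)
(-46517 + p(-219, -379))*(401629 + 398827) = (-46517 + (-219 + (-219)² - 638*(-379)))*(401629 + 398827) = (-46517 + (-219 + 47961 + 241802))*800456 = (-46517 + 289544)*800456 = 243027*800456 = 194532420312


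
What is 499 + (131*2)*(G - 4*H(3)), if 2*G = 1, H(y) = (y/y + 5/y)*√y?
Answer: 630 - 8384*√3/3 ≈ -4210.5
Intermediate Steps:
H(y) = √y*(1 + 5/y) (H(y) = (1 + 5/y)*√y = √y*(1 + 5/y))
G = ½ (G = (½)*1 = ½ ≈ 0.50000)
499 + (131*2)*(G - 4*H(3)) = 499 + (131*2)*(½ - 4*(5 + 3)/√3) = 499 + 262*(½ - 4*√3/3*8) = 499 + 262*(½ - 32*√3/3) = 499 + (131 - 8384*√3/3) = 630 - 8384*√3/3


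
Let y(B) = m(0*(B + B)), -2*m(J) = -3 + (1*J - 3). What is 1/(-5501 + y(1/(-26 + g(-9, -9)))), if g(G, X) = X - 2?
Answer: -1/5498 ≈ -0.00018188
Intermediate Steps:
m(J) = 3 - J/2 (m(J) = -(-3 + (1*J - 3))/2 = -(-3 + (J - 3))/2 = -(-3 + (-3 + J))/2 = -(-6 + J)/2 = 3 - J/2)
g(G, X) = -2 + X
y(B) = 3 (y(B) = 3 - 0*(B + B) = 3 - 0*2*B = 3 - 1/2*0 = 3 + 0 = 3)
1/(-5501 + y(1/(-26 + g(-9, -9)))) = 1/(-5501 + 3) = 1/(-5498) = -1/5498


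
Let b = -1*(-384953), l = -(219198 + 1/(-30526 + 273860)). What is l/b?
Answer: -53338326133/93672153302 ≈ -0.56942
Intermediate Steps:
l = -53338326133/243334 (l = -(219198 + 1/243334) = -1*53338326133/243334 = -53338326133/243334 ≈ -2.1920e+5)
b = 384953
l/b = -53338326133/243334/384953 = -53338326133/243334*1/384953 = -53338326133/93672153302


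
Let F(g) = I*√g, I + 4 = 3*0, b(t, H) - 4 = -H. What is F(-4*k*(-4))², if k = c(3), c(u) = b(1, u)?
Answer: 256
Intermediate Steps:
b(t, H) = 4 - H
c(u) = 4 - u
k = 1 (k = 4 - 1*3 = 4 - 3 = 1)
I = -4 (I = -4 + 3*0 = -4 + 0 = -4)
F(g) = -4*√g
F(-4*k*(-4))² = (-4*√(-4*1*(-4)))² = (-4*√(-4*(-4)))² = (-4*√16)² = (-4*4)² = (-16)² = 256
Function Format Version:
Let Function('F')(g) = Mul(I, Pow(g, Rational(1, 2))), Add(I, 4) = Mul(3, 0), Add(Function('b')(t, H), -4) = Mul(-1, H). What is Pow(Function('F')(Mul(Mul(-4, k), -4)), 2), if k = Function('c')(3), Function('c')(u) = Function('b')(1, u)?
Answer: 256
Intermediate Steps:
Function('b')(t, H) = Add(4, Mul(-1, H))
Function('c')(u) = Add(4, Mul(-1, u))
k = 1 (k = Add(4, Mul(-1, 3)) = Add(4, -3) = 1)
I = -4 (I = Add(-4, Mul(3, 0)) = Add(-4, 0) = -4)
Function('F')(g) = Mul(-4, Pow(g, Rational(1, 2)))
Pow(Function('F')(Mul(Mul(-4, k), -4)), 2) = Pow(Mul(-4, Pow(Mul(Mul(-4, 1), -4), Rational(1, 2))), 2) = Pow(Mul(-4, Pow(Mul(-4, -4), Rational(1, 2))), 2) = Pow(Mul(-4, Pow(16, Rational(1, 2))), 2) = Pow(Mul(-4, 4), 2) = Pow(-16, 2) = 256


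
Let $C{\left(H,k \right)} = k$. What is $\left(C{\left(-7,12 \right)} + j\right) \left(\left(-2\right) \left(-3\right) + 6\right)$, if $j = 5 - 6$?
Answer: $132$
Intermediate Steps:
$j = -1$ ($j = 5 - 6 = -1$)
$\left(C{\left(-7,12 \right)} + j\right) \left(\left(-2\right) \left(-3\right) + 6\right) = \left(12 - 1\right) \left(\left(-2\right) \left(-3\right) + 6\right) = 11 \left(6 + 6\right) = 11 \cdot 12 = 132$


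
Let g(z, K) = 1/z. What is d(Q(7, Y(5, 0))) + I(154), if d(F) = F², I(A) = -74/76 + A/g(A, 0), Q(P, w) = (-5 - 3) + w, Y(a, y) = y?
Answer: 903603/38 ≈ 23779.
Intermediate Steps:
Q(P, w) = -8 + w
I(A) = -37/38 + A² (I(A) = -74/76 + A/(1/A) = -74*1/76 + A*A = -37/38 + A²)
d(Q(7, Y(5, 0))) + I(154) = (-8 + 0)² + (-37/38 + 154²) = (-8)² + (-37/38 + 23716) = 64 + 901171/38 = 903603/38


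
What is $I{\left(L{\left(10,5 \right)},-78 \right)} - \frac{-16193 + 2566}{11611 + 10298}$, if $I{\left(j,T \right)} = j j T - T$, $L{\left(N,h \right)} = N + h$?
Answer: $- \frac{382780421}{21909} \approx -17471.0$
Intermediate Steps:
$I{\left(j,T \right)} = - T + T j^{2}$ ($I{\left(j,T \right)} = j^{2} T - T = T j^{2} - T = - T + T j^{2}$)
$I{\left(L{\left(10,5 \right)},-78 \right)} - \frac{-16193 + 2566}{11611 + 10298} = - 78 \left(-1 + \left(10 + 5\right)^{2}\right) - \frac{-16193 + 2566}{11611 + 10298} = - 78 \left(-1 + 15^{2}\right) - - \frac{13627}{21909} = - 78 \left(-1 + 225\right) - \left(-13627\right) \frac{1}{21909} = \left(-78\right) 224 - - \frac{13627}{21909} = -17472 + \frac{13627}{21909} = - \frac{382780421}{21909}$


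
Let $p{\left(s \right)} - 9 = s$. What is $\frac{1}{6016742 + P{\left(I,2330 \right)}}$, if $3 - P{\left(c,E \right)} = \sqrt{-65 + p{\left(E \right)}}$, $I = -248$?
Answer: $\frac{6016745}{36201220392751} + \frac{\sqrt{2274}}{36201220392751} \approx 1.662 \cdot 10^{-7}$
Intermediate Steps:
$p{\left(s \right)} = 9 + s$
$P{\left(c,E \right)} = 3 - \sqrt{-56 + E}$ ($P{\left(c,E \right)} = 3 - \sqrt{-65 + \left(9 + E\right)} = 3 - \sqrt{-56 + E}$)
$\frac{1}{6016742 + P{\left(I,2330 \right)}} = \frac{1}{6016742 + \left(3 - \sqrt{-56 + 2330}\right)} = \frac{1}{6016742 + \left(3 - \sqrt{2274}\right)} = \frac{1}{6016745 - \sqrt{2274}}$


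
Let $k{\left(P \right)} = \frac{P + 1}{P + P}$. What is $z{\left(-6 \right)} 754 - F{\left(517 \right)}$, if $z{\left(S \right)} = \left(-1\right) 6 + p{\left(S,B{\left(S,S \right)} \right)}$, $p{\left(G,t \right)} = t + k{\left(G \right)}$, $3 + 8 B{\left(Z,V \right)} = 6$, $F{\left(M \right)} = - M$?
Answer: $- \frac{40921}{12} \approx -3410.1$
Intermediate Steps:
$k{\left(P \right)} = \frac{1 + P}{2 P}$
$B{\left(Z,V \right)} = \frac{3}{8}$ ($B{\left(Z,V \right)} = - \frac{3}{8} + \frac{1}{8} \cdot 6 = - \frac{3}{8} + \frac{3}{4} = \frac{3}{8}$)
$p{\left(G,t \right)} = t + \frac{1 + G}{2 G}$
$z{\left(S \right)} = - \frac{41}{8} + \frac{1}{2 S}$ ($z{\left(S \right)} = \left(-1\right) 6 + \left(\frac{1}{2} + \frac{3}{8} + \frac{1}{2 S}\right) = -6 + \left(\frac{7}{8} + \frac{1}{2 S}\right) = - \frac{41}{8} + \frac{1}{2 S}$)
$z{\left(-6 \right)} 754 - F{\left(517 \right)} = \frac{4 - -246}{8 \left(-6\right)} 754 - \left(-1\right) 517 = \frac{1}{8} \left(- \frac{1}{6}\right) \left(4 + 246\right) 754 - -517 = \frac{1}{8} \left(- \frac{1}{6}\right) 250 \cdot 754 + 517 = \left(- \frac{125}{24}\right) 754 + 517 = - \frac{47125}{12} + 517 = - \frac{40921}{12}$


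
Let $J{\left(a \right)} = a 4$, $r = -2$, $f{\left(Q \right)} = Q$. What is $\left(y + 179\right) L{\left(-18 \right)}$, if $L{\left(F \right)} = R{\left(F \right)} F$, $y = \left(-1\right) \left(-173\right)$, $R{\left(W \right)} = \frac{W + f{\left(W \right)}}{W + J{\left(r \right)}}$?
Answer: $- \frac{114048}{13} \approx -8772.9$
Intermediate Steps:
$J{\left(a \right)} = 4 a$
$R{\left(W \right)} = \frac{2 W}{-8 + W}$ ($R{\left(W \right)} = \frac{W + W}{W + 4 \left(-2\right)} = \frac{2 W}{W - 8} = \frac{2 W}{-8 + W}$)
$y = 173$
$L{\left(F \right)} = \frac{2 F^{2}}{-8 + F}$ ($L{\left(F \right)} = \frac{2 F}{-8 + F} F = \frac{2 F^{2}}{-8 + F}$)
$\left(y + 179\right) L{\left(-18 \right)} = \left(173 + 179\right) \frac{2 \left(-18\right)^{2}}{-8 - 18} = 352 \cdot 2 \cdot 324 \frac{1}{-26} = 352 \cdot 2 \cdot 324 \left(- \frac{1}{26}\right) = 352 \left(- \frac{324}{13}\right) = - \frac{114048}{13}$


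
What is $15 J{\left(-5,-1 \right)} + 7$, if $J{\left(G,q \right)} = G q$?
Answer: $82$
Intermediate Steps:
$15 J{\left(-5,-1 \right)} + 7 = 15 \left(\left(-5\right) \left(-1\right)\right) + 7 = 15 \cdot 5 + 7 = 75 + 7 = 82$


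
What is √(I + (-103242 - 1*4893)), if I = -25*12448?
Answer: I*√419335 ≈ 647.56*I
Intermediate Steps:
I = -311200
√(I + (-103242 - 1*4893)) = √(-311200 + (-103242 - 1*4893)) = √(-311200 + (-103242 - 4893)) = √(-311200 - 108135) = √(-419335) = I*√419335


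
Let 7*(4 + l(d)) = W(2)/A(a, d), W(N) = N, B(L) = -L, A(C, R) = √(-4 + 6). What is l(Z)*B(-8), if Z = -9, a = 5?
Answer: -32 + 8*√2/7 ≈ -30.384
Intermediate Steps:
A(C, R) = √2
l(d) = -4 + √2/7 (l(d) = -4 + (2/(√2))/7 = -4 + (2*(√2/2))/7 = -4 + √2/7)
l(Z)*B(-8) = (-4 + √2/7)*(-1*(-8)) = (-4 + √2/7)*8 = -32 + 8*√2/7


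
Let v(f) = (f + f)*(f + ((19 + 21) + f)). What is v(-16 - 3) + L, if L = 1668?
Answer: 1592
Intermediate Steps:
v(f) = 2*f*(40 + 2*f) (v(f) = (2*f)*(f + (40 + f)) = (2*f)*(40 + 2*f) = 2*f*(40 + 2*f))
v(-16 - 3) + L = 4*(-16 - 3)*(20 + (-16 - 3)) + 1668 = 4*(-19)*(20 - 19) + 1668 = 4*(-19)*1 + 1668 = -76 + 1668 = 1592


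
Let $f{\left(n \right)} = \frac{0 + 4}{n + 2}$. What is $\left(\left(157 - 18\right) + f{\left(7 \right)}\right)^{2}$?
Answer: $\frac{1575025}{81} \approx 19445.0$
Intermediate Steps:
$f{\left(n \right)} = \frac{4}{2 + n}$
$\left(\left(157 - 18\right) + f{\left(7 \right)}\right)^{2} = \left(\left(157 - 18\right) + \frac{4}{2 + 7}\right)^{2} = \left(\left(157 - 18\right) + \frac{4}{9}\right)^{2} = \left(139 + 4 \cdot \frac{1}{9}\right)^{2} = \left(139 + \frac{4}{9}\right)^{2} = \left(\frac{1255}{9}\right)^{2} = \frac{1575025}{81}$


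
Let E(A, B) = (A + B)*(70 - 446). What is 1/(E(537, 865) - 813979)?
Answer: -1/1341131 ≈ -7.4564e-7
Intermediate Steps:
E(A, B) = -376*A - 376*B (E(A, B) = (A + B)*(-376) = -376*A - 376*B)
1/(E(537, 865) - 813979) = 1/((-376*537 - 376*865) - 813979) = 1/((-201912 - 325240) - 813979) = 1/(-527152 - 813979) = 1/(-1341131) = -1/1341131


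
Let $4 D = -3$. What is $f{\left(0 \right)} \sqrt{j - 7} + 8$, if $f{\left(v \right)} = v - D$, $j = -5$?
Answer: $8 + \frac{3 i \sqrt{3}}{2} \approx 8.0 + 2.5981 i$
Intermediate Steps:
$D = - \frac{3}{4}$ ($D = \frac{1}{4} \left(-3\right) = - \frac{3}{4} \approx -0.75$)
$f{\left(v \right)} = \frac{3}{4} + v$ ($f{\left(v \right)} = v - - \frac{3}{4} = v + \frac{3}{4} = \frac{3}{4} + v$)
$f{\left(0 \right)} \sqrt{j - 7} + 8 = \left(\frac{3}{4} + 0\right) \sqrt{-5 - 7} + 8 = \frac{3 \sqrt{-12}}{4} + 8 = \frac{3 \cdot 2 i \sqrt{3}}{4} + 8 = \frac{3 i \sqrt{3}}{2} + 8 = 8 + \frac{3 i \sqrt{3}}{2}$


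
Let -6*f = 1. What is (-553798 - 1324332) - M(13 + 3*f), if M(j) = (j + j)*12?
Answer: -1878430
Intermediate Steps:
f = -⅙ (f = -⅙*1 = -⅙ ≈ -0.16667)
M(j) = 24*j (M(j) = (2*j)*12 = 24*j)
(-553798 - 1324332) - M(13 + 3*f) = (-553798 - 1324332) - 24*(13 + 3*(-⅙)) = -1878130 - 24*(13 - ½) = -1878130 - 24*25/2 = -1878130 - 1*300 = -1878130 - 300 = -1878430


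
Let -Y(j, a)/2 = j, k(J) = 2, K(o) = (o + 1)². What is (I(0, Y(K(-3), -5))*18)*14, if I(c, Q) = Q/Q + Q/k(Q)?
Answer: -756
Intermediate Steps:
K(o) = (1 + o)²
Y(j, a) = -2*j
I(c, Q) = 1 + Q/2 (I(c, Q) = Q/Q + Q/2 = 1 + Q*(½) = 1 + Q/2)
(I(0, Y(K(-3), -5))*18)*14 = ((1 + (-2*(1 - 3)²)/2)*18)*14 = ((1 + (-2*(-2)²)/2)*18)*14 = ((1 + (-2*4)/2)*18)*14 = ((1 + (½)*(-8))*18)*14 = ((1 - 4)*18)*14 = -3*18*14 = -54*14 = -756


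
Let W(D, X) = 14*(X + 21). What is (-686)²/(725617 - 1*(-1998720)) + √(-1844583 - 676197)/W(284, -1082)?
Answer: 67228/389191 - I*√630195/7427 ≈ 0.17274 - 0.10689*I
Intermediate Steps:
W(D, X) = 294 + 14*X (W(D, X) = 14*(21 + X) = 294 + 14*X)
(-686)²/(725617 - 1*(-1998720)) + √(-1844583 - 676197)/W(284, -1082) = (-686)²/(725617 - 1*(-1998720)) + √(-1844583 - 676197)/(294 + 14*(-1082)) = 470596/(725617 + 1998720) + √(-2520780)/(294 - 15148) = 470596/2724337 + (2*I*√630195)/(-14854) = 470596*(1/2724337) + (2*I*√630195)*(-1/14854) = 67228/389191 - I*√630195/7427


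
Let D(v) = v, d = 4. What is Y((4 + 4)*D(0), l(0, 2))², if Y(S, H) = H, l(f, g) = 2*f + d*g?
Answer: 64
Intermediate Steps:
l(f, g) = 2*f + 4*g
Y((4 + 4)*D(0), l(0, 2))² = (2*0 + 4*2)² = (0 + 8)² = 8² = 64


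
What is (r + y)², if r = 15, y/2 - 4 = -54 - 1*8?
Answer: 10201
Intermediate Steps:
y = -116 (y = 8 + 2*(-54 - 1*8) = 8 + 2*(-54 - 8) = 8 + 2*(-62) = 8 - 124 = -116)
(r + y)² = (15 - 116)² = (-101)² = 10201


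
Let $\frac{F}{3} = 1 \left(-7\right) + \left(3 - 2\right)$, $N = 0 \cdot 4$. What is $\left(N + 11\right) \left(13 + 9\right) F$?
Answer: $-4356$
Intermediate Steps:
$N = 0$
$F = -18$ ($F = 3 \left(1 \left(-7\right) + \left(3 - 2\right)\right) = 3 \left(-7 + 1\right) = 3 \left(-6\right) = -18$)
$\left(N + 11\right) \left(13 + 9\right) F = \left(0 + 11\right) \left(13 + 9\right) \left(-18\right) = 11 \cdot 22 \left(-18\right) = 242 \left(-18\right) = -4356$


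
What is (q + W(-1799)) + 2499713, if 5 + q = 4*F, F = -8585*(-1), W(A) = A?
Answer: 2532249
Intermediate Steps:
F = 8585
q = 34335 (q = -5 + 4*8585 = -5 + 34340 = 34335)
(q + W(-1799)) + 2499713 = (34335 - 1799) + 2499713 = 32536 + 2499713 = 2532249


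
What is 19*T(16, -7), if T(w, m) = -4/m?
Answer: 76/7 ≈ 10.857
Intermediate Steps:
19*T(16, -7) = 19*(-4/(-7)) = 19*(-4*(-⅐)) = 19*(4/7) = 76/7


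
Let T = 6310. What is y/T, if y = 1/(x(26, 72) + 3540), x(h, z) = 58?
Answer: 1/22703380 ≈ 4.4046e-8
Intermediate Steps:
y = 1/3598 (y = 1/(58 + 3540) = 1/3598 ≈ 0.00027793)
y/T = (1/3598)/6310 = (1/3598)*(1/6310) = 1/22703380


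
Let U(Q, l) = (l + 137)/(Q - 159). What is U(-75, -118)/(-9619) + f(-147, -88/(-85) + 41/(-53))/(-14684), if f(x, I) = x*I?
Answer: 195678874889/74448329550660 ≈ 0.0026284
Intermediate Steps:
U(Q, l) = (137 + l)/(-159 + Q)
f(x, I) = I*x
U(-75, -118)/(-9619) + f(-147, -88/(-85) + 41/(-53))/(-14684) = ((137 - 118)/(-159 - 75))/(-9619) + ((-88/(-85) + 41/(-53))*(-147))/(-14684) = (19/(-234))*(-1/9619) + ((-88*(-1/85) + 41*(-1/53))*(-147))*(-1/14684) = -1/234*19*(-1/9619) + ((88/85 - 41/53)*(-147))*(-1/14684) = -19/234*(-1/9619) + ((1179/4505)*(-147))*(-1/14684) = 19/2250846 - 173313/4505*(-1/14684) = 19/2250846 + 173313/66151420 = 195678874889/74448329550660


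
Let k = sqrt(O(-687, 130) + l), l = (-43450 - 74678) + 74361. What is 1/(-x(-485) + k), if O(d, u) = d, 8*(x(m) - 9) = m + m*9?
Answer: 9556/6418585 - 16*I*sqrt(44454)/6418585 ≈ 0.0014888 - 0.00052558*I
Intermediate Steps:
x(m) = 9 + 5*m/4 (x(m) = 9 + (m + m*9)/8 = 9 + (m + 9*m)/8 = 9 + (10*m)/8 = 9 + 5*m/4)
l = -43767 (l = -118128 + 74361 = -43767)
k = I*sqrt(44454) (k = sqrt(-687 - 43767) = sqrt(-44454) = I*sqrt(44454) ≈ 210.84*I)
1/(-x(-485) + k) = 1/(-(9 + (5/4)*(-485)) + I*sqrt(44454)) = 1/(-(9 - 2425/4) + I*sqrt(44454)) = 1/(-1*(-2389/4) + I*sqrt(44454)) = 1/(2389/4 + I*sqrt(44454))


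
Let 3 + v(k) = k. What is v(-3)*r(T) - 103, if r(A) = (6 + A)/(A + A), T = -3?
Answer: -100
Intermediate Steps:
v(k) = -3 + k
r(A) = (6 + A)/(2*A) (r(A) = (6 + A)/((2*A)) = (6 + A)*(1/(2*A)) = (6 + A)/(2*A))
v(-3)*r(T) - 103 = (-3 - 3)*((½)*(6 - 3)/(-3)) - 103 = -3*(-1)*3/3 - 103 = -6*(-½) - 103 = 3 - 103 = -100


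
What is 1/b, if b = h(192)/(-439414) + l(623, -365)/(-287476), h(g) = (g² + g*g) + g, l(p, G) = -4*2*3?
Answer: -15790122383/2654959998 ≈ -5.9474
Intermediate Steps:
l(p, G) = -24 (l(p, G) = -8*3 = -24)
h(g) = g + 2*g² (h(g) = (g² + g²) + g = 2*g² + g = g + 2*g²)
b = -2654959998/15790122383 (b = (192*(1 + 2*192))/(-439414) - 24/(-287476) = (192*(1 + 384))*(-1/439414) - 24*(-1/287476) = (192*385)*(-1/439414) + 6/71869 = 73920*(-1/439414) + 6/71869 = -36960/219707 + 6/71869 = -2654959998/15790122383 ≈ -0.16814)
1/b = 1/(-2654959998/15790122383) = -15790122383/2654959998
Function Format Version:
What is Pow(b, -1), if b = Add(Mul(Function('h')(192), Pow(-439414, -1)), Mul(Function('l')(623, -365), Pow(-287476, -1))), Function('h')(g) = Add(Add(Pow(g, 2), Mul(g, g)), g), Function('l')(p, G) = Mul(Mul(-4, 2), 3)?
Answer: Rational(-15790122383, 2654959998) ≈ -5.9474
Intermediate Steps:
Function('l')(p, G) = -24 (Function('l')(p, G) = Mul(-8, 3) = -24)
Function('h')(g) = Add(g, Mul(2, Pow(g, 2))) (Function('h')(g) = Add(Add(Pow(g, 2), Pow(g, 2)), g) = Add(Mul(2, Pow(g, 2)), g) = Add(g, Mul(2, Pow(g, 2))))
b = Rational(-2654959998, 15790122383) (b = Add(Mul(Mul(192, Add(1, Mul(2, 192))), Pow(-439414, -1)), Mul(-24, Pow(-287476, -1))) = Add(Mul(Mul(192, Add(1, 384)), Rational(-1, 439414)), Mul(-24, Rational(-1, 287476))) = Add(Mul(Mul(192, 385), Rational(-1, 439414)), Rational(6, 71869)) = Add(Mul(73920, Rational(-1, 439414)), Rational(6, 71869)) = Add(Rational(-36960, 219707), Rational(6, 71869)) = Rational(-2654959998, 15790122383) ≈ -0.16814)
Pow(b, -1) = Pow(Rational(-2654959998, 15790122383), -1) = Rational(-15790122383, 2654959998)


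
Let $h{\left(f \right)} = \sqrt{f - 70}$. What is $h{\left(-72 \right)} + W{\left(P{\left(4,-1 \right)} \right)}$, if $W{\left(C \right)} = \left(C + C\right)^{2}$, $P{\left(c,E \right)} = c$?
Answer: $64 + i \sqrt{142} \approx 64.0 + 11.916 i$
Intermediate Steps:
$h{\left(f \right)} = \sqrt{-70 + f}$
$W{\left(C \right)} = 4 C^{2}$ ($W{\left(C \right)} = \left(2 C\right)^{2} = 4 C^{2}$)
$h{\left(-72 \right)} + W{\left(P{\left(4,-1 \right)} \right)} = \sqrt{-70 - 72} + 4 \cdot 4^{2} = \sqrt{-142} + 4 \cdot 16 = i \sqrt{142} + 64 = 64 + i \sqrt{142}$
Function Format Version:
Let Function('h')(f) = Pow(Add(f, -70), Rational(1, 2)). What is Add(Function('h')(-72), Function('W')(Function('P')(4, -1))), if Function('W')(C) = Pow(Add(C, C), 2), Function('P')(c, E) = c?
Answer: Add(64, Mul(I, Pow(142, Rational(1, 2)))) ≈ Add(64.000, Mul(11.916, I))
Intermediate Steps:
Function('h')(f) = Pow(Add(-70, f), Rational(1, 2))
Function('W')(C) = Mul(4, Pow(C, 2)) (Function('W')(C) = Pow(Mul(2, C), 2) = Mul(4, Pow(C, 2)))
Add(Function('h')(-72), Function('W')(Function('P')(4, -1))) = Add(Pow(Add(-70, -72), Rational(1, 2)), Mul(4, Pow(4, 2))) = Add(Pow(-142, Rational(1, 2)), Mul(4, 16)) = Add(Mul(I, Pow(142, Rational(1, 2))), 64) = Add(64, Mul(I, Pow(142, Rational(1, 2))))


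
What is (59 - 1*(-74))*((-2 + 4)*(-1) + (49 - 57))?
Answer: -1330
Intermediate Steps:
(59 - 1*(-74))*((-2 + 4)*(-1) + (49 - 57)) = (59 + 74)*(2*(-1) - 8) = 133*(-2 - 8) = 133*(-10) = -1330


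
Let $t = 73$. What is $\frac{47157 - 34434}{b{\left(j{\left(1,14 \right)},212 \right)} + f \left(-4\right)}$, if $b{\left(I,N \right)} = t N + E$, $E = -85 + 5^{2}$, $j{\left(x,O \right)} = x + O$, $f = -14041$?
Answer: $\frac{4241}{23860} \approx 0.17775$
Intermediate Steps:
$j{\left(x,O \right)} = O + x$
$E = -60$ ($E = -85 + 25 = -60$)
$b{\left(I,N \right)} = -60 + 73 N$ ($b{\left(I,N \right)} = 73 N - 60 = -60 + 73 N$)
$\frac{47157 - 34434}{b{\left(j{\left(1,14 \right)},212 \right)} + f \left(-4\right)} = \frac{47157 - 34434}{\left(-60 + 73 \cdot 212\right) - -56164} = \frac{12723}{\left(-60 + 15476\right) + 56164} = \frac{12723}{15416 + 56164} = \frac{12723}{71580} = 12723 \cdot \frac{1}{71580} = \frac{4241}{23860}$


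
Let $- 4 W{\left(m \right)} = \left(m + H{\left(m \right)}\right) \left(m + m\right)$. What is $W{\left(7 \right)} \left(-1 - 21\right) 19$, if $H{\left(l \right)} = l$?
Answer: $20482$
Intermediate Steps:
$W{\left(m \right)} = - m^{2}$ ($W{\left(m \right)} = - \frac{\left(m + m\right) \left(m + m\right)}{4} = - \frac{2 m 2 m}{4} = - \frac{4 m^{2}}{4} = - m^{2}$)
$W{\left(7 \right)} \left(-1 - 21\right) 19 = - 7^{2} \left(-1 - 21\right) 19 = \left(-1\right) 49 \left(-22\right) 19 = \left(-49\right) \left(-22\right) 19 = 1078 \cdot 19 = 20482$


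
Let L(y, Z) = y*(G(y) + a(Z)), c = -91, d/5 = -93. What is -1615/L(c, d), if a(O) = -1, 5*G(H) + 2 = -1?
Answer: -8075/728 ≈ -11.092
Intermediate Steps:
d = -465 (d = 5*(-93) = -465)
G(H) = -⅗ (G(H) = -⅖ + (⅕)*(-1) = -⅖ - ⅕ = -⅗)
L(y, Z) = -8*y/5 (L(y, Z) = y*(-⅗ - 1) = y*(-8/5) = -8*y/5)
-1615/L(c, d) = -1615/((-8/5*(-91))) = -1615/728/5 = -1615*5/728 = -8075/728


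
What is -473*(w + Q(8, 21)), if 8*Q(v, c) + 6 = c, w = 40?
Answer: -158455/8 ≈ -19807.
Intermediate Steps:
Q(v, c) = -¾ + c/8
-473*(w + Q(8, 21)) = -473*(40 + (-¾ + (⅛)*21)) = -473*(40 + (-¾ + 21/8)) = -473*(40 + 15/8) = -473*335/8 = -158455/8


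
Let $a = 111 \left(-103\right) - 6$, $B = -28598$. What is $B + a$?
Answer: $-40037$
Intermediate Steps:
$a = -11439$ ($a = -11433 - 6 = -11439$)
$B + a = -28598 - 11439 = -40037$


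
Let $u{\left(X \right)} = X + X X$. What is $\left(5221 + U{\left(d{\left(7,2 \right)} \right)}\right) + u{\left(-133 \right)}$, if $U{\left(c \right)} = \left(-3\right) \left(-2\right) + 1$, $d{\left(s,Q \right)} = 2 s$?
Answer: $22784$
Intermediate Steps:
$u{\left(X \right)} = X + X^{2}$
$U{\left(c \right)} = 7$ ($U{\left(c \right)} = 6 + 1 = 7$)
$\left(5221 + U{\left(d{\left(7,2 \right)} \right)}\right) + u{\left(-133 \right)} = \left(5221 + 7\right) - 133 \left(1 - 133\right) = 5228 - -17556 = 5228 + 17556 = 22784$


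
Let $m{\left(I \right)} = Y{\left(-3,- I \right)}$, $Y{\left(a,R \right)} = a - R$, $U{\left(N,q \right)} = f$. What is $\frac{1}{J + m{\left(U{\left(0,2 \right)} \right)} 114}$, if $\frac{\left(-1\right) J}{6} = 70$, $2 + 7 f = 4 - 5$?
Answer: $- \frac{7}{5676} \approx -0.0012333$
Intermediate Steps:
$f = - \frac{3}{7}$ ($f = - \frac{2}{7} + \frac{4 - 5}{7} = - \frac{2}{7} + \frac{1}{7} \left(-1\right) = - \frac{2}{7} - \frac{1}{7} = - \frac{3}{7} \approx -0.42857$)
$U{\left(N,q \right)} = - \frac{3}{7}$
$J = -420$ ($J = \left(-6\right) 70 = -420$)
$m{\left(I \right)} = -3 + I$ ($m{\left(I \right)} = -3 - - I = -3 + I$)
$\frac{1}{J + m{\left(U{\left(0,2 \right)} \right)} 114} = \frac{1}{-420 + \left(-3 - \frac{3}{7}\right) 114} = \frac{1}{-420 - \frac{2736}{7}} = \frac{1}{- \frac{5676}{7}} = - \frac{7}{5676}$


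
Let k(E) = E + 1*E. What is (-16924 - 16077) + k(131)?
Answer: -32739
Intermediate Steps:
k(E) = 2*E (k(E) = E + E = 2*E)
(-16924 - 16077) + k(131) = (-16924 - 16077) + 2*131 = -33001 + 262 = -32739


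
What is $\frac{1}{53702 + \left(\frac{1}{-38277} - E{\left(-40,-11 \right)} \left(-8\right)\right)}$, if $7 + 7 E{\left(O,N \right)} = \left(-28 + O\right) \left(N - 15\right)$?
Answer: $\frac{267939}{14928106547} \approx 1.7949 \cdot 10^{-5}$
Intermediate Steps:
$E{\left(O,N \right)} = -1 + \frac{\left(-28 + O\right) \left(-15 + N\right)}{7}$ ($E{\left(O,N \right)} = -1 + \frac{\left(-28 + O\right) \left(N - 15\right)}{7} = -1 + \frac{\left(-28 + O\right) \left(-15 + N\right)}{7}$)
$\frac{1}{53702 + \left(\frac{1}{-38277} - E{\left(-40,-11 \right)} \left(-8\right)\right)} = \frac{1}{53702 + \left(\frac{1}{-38277} - \left(59 - -44 - - \frac{600}{7} + \frac{1}{7} \left(-11\right) \left(-40\right)\right) \left(-8\right)\right)} = \frac{1}{53702 - \left(\frac{1}{38277} + \left(59 + 44 + \frac{600}{7} + \frac{440}{7}\right) \left(-8\right)\right)} = \frac{1}{53702 - \left(\frac{1}{38277} + \frac{1761}{7} \left(-8\right)\right)} = \frac{1}{53702 - - \frac{539246369}{267939}} = \frac{1}{53702 + \left(- \frac{1}{38277} + \frac{14088}{7}\right)} = \frac{1}{53702 + \frac{539246369}{267939}} = \frac{1}{\frac{14928106547}{267939}} = \frac{267939}{14928106547}$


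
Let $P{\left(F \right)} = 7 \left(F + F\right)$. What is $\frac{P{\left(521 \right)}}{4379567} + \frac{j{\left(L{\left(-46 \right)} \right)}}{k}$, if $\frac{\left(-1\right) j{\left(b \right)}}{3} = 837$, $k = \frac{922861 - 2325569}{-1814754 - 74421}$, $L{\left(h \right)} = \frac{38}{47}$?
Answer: $- \frac{20775422440069823}{6143253667436} \approx -3381.8$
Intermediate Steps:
$P{\left(F \right)} = 14 F$ ($P{\left(F \right)} = 7 \cdot 2 F = 14 F$)
$L{\left(h \right)} = \frac{38}{47}$ ($L{\left(h \right)} = 38 \cdot \frac{1}{47} = \frac{38}{47}$)
$k = \frac{1402708}{1889175}$ ($k = - \frac{1402708}{-1889175} = \left(-1402708\right) \left(- \frac{1}{1889175}\right) = \frac{1402708}{1889175} \approx 0.7425$)
$j{\left(b \right)} = -2511$ ($j{\left(b \right)} = \left(-3\right) 837 = -2511$)
$\frac{P{\left(521 \right)}}{4379567} + \frac{j{\left(L{\left(-46 \right)} \right)}}{k} = \frac{14 \cdot 521}{4379567} - \frac{2511}{\frac{1402708}{1889175}} = 7294 \cdot \frac{1}{4379567} - \frac{4743718425}{1402708} = \frac{7294}{4379567} - \frac{4743718425}{1402708} = - \frac{20775422440069823}{6143253667436}$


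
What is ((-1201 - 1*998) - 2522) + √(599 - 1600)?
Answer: -4721 + I*√1001 ≈ -4721.0 + 31.639*I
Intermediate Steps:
((-1201 - 1*998) - 2522) + √(599 - 1600) = ((-1201 - 998) - 2522) + √(-1001) = (-2199 - 2522) + I*√1001 = -4721 + I*√1001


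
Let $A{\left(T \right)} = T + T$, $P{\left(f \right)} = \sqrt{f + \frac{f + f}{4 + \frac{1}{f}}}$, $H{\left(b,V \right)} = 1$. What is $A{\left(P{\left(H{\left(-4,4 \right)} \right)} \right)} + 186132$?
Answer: $186132 + \frac{2 \sqrt{35}}{5} \approx 1.8613 \cdot 10^{5}$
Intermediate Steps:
$P{\left(f \right)} = \sqrt{f + \frac{2 f}{4 + \frac{1}{f}}}$
$A{\left(T \right)} = 2 T$
$A{\left(P{\left(H{\left(-4,4 \right)} \right)} \right)} + 186132 = 2 \sqrt{1 \frac{1}{1 + 4 \cdot 1} \left(1 + 6 \cdot 1\right)} + 186132 = 2 \sqrt{1 \frac{1}{1 + 4} \left(1 + 6\right)} + 186132 = 2 \sqrt{1 \cdot \frac{1}{5} \cdot 7} + 186132 = 2 \sqrt{\frac{7}{5}} + 186132 = 2 \frac{\sqrt{35}}{5} + 186132 = \frac{2 \sqrt{35}}{5} + 186132 = 186132 + \frac{2 \sqrt{35}}{5}$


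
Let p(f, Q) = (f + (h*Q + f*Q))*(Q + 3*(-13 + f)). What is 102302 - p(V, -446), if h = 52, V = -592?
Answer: 543303030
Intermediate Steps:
p(f, Q) = (-39 + Q + 3*f)*(f + 52*Q + Q*f) (p(f, Q) = (f + (52*Q + f*Q))*(Q + 3*(-13 + f)) = (f + (52*Q + Q*f))*(Q + (-39 + 3*f)) = (f + 52*Q + Q*f)*(-39 + Q + 3*f) = (-39 + Q + 3*f)*(f + 52*Q + Q*f))
102302 - p(V, -446) = 102302 - (-2028*(-446) - 39*(-592) + 3*(-592)² + 52*(-446)² - 592*(-446)² + 3*(-446)*(-592)² + 118*(-446)*(-592)) = 102302 - (904488 + 23088 + 3*350464 + 52*198916 - 592*198916 + 3*(-446)*350464 + 31155776) = 102302 - (904488 + 23088 + 1051392 + 10343632 - 117758272 - 468920832 + 31155776) = 102302 - 1*(-543200728) = 102302 + 543200728 = 543303030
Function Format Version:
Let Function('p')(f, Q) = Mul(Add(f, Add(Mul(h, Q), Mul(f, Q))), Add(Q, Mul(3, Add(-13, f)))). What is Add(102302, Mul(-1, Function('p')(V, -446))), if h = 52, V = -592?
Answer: 543303030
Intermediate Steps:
Function('p')(f, Q) = Mul(Add(-39, Q, Mul(3, f)), Add(f, Mul(52, Q), Mul(Q, f))) (Function('p')(f, Q) = Mul(Add(f, Add(Mul(52, Q), Mul(f, Q))), Add(Q, Mul(3, Add(-13, f)))) = Mul(Add(f, Add(Mul(52, Q), Mul(Q, f))), Add(Q, Add(-39, Mul(3, f)))) = Mul(Add(f, Mul(52, Q), Mul(Q, f)), Add(-39, Q, Mul(3, f))) = Mul(Add(-39, Q, Mul(3, f)), Add(f, Mul(52, Q), Mul(Q, f))))
Add(102302, Mul(-1, Function('p')(V, -446))) = Add(102302, Mul(-1, Add(Mul(-2028, -446), Mul(-39, -592), Mul(3, Pow(-592, 2)), Mul(52, Pow(-446, 2)), Mul(-592, Pow(-446, 2)), Mul(3, -446, Pow(-592, 2)), Mul(118, -446, -592)))) = Add(102302, Mul(-1, Add(904488, 23088, Mul(3, 350464), Mul(52, 198916), Mul(-592, 198916), Mul(3, -446, 350464), 31155776))) = Add(102302, Mul(-1, Add(904488, 23088, 1051392, 10343632, -117758272, -468920832, 31155776))) = Add(102302, Mul(-1, -543200728)) = Add(102302, 543200728) = 543303030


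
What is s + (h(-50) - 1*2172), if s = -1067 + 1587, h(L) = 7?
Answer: -1645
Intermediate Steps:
s = 520
s + (h(-50) - 1*2172) = 520 + (7 - 1*2172) = 520 + (7 - 2172) = 520 - 2165 = -1645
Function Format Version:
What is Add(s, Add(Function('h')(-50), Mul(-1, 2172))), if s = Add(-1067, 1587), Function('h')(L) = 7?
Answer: -1645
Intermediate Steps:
s = 520
Add(s, Add(Function('h')(-50), Mul(-1, 2172))) = Add(520, Add(7, Mul(-1, 2172))) = Add(520, Add(7, -2172)) = Add(520, -2165) = -1645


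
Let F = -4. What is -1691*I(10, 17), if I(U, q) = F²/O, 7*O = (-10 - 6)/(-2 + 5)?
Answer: 35511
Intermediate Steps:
O = -16/21 (O = ((-10 - 6)/(-2 + 5))/7 = (-16/3)/7 = (-16*⅓)/7 = (⅐)*(-16/3) = -16/21 ≈ -0.76190)
I(U, q) = -21 (I(U, q) = (-4)²/(-16/21) = 16*(-21/16) = -21)
-1691*I(10, 17) = -1691*(-21) = 35511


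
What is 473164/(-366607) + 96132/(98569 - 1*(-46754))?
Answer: -11172982616/17758809687 ≈ -0.62915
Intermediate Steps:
473164/(-366607) + 96132/(98569 - 1*(-46754)) = 473164*(-1/366607) + 96132/(98569 + 46754) = -473164/366607 + 96132/145323 = -473164/366607 + 96132*(1/145323) = -473164/366607 + 32044/48441 = -11172982616/17758809687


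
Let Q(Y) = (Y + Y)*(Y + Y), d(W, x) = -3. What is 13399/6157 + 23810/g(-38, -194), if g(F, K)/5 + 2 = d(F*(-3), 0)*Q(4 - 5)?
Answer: -14566024/43099 ≈ -337.97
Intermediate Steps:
Q(Y) = 4*Y² (Q(Y) = (2*Y)*(2*Y) = 4*Y²)
g(F, K) = -70 (g(F, K) = -10 + 5*(-12*(4 - 5)²) = -10 + 5*(-12*(-1)²) = -10 + 5*(-12) = -10 - 60 = -70)
13399/6157 + 23810/g(-38, -194) = 13399/6157 + 23810/(-70) = 13399*(1/6157) + 23810*(-1/70) = 13399/6157 - 2381/7 = -14566024/43099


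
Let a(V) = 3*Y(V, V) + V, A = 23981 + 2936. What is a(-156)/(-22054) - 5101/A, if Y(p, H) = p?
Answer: -47850623/296813759 ≈ -0.16121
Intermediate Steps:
A = 26917
a(V) = 4*V (a(V) = 3*V + V = 4*V)
a(-156)/(-22054) - 5101/A = (4*(-156))/(-22054) - 5101/26917 = -624*(-1/22054) - 5101*1/26917 = 312/11027 - 5101/26917 = -47850623/296813759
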